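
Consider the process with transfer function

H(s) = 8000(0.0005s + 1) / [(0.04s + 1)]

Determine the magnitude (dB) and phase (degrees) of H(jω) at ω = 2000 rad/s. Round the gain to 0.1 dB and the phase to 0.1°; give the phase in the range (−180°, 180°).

At ω = 2000 rad/s:
zero (1 + j2000·0.0005) = 1 + j1 → |·| ≈ 1.4142, ∠ ≈ 45.00°
pole (1 + j2000·0.04) = 1 + j80 → |·| ≈ 80.006, ∠ ≈ 89.28°
|H| = 8000 · 1.4142 / (80.006) ≈ 141.41
Gain = 20 log₁₀(141.41) ≈ 43.01 dB
∠H = (45.00°) − (89.28°) = -44.28°

43.0 dB, -44.3°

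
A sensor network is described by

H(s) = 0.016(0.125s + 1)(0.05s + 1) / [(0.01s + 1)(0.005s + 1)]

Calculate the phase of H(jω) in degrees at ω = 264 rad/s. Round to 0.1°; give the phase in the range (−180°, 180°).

51.8°

At ω = 264 rad/s:
zero (1 + j264·0.125) = 1 + j33 → |·| ≈ 33.015, ∠ ≈ 88.26°
zero (1 + j264·0.05) = 1 + j13.2 → |·| ≈ 13.238, ∠ ≈ 85.67°
pole (1 + j264·0.01) = 1 + j2.64 → |·| ≈ 2.823, ∠ ≈ 69.25°
pole (1 + j264·0.005) = 1 + j1.32 → |·| ≈ 1.656, ∠ ≈ 52.85°
∠H = (88.26° + 85.67°) − (69.25° + 52.85°) = 51.83°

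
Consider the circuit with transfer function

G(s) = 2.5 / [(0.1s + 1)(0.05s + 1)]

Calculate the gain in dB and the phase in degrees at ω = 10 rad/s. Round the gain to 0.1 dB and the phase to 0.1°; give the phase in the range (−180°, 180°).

4.0 dB, -71.6°

At ω = 10 rad/s:
pole (1 + j10·0.1) = 1 + j1 → |·| ≈ 1.4142, ∠ ≈ 45.00°
pole (1 + j10·0.05) = 1 + j0.5 → |·| ≈ 1.118, ∠ ≈ 26.57°
|G| = 2.5 · 1 / (1.4142 · 1.118) ≈ 1.5812
Gain = 20 log₁₀(1.5812) ≈ 3.98 dB
∠G = (0°) − (45.00° + 26.57°) = -71.57°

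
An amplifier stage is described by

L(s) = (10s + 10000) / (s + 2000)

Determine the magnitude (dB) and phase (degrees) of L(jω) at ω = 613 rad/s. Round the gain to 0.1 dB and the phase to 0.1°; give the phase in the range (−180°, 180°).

Substitute s = j613:
Numerator: 10(j613) + 10000 = 10000 + j6130
Denominator: (j613) + 2000 = 2000 + j613
|N| = √(10000² + 6130²) ≈ 11729, ∠N ≈ 31.51°
|D| = √(2000² + 613²) ≈ 2091.8, ∠D ≈ 17.04°
|L| = 11729 / 2091.8 ≈ 5.6071
Gain = 20 log₁₀(5.6071) ≈ 14.97 dB
∠L = 31.51° − 17.04° = 14.47°

15.0 dB, 14.5°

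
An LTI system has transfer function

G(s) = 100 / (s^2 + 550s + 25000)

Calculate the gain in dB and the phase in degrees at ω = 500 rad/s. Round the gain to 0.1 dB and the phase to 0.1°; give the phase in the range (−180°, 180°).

Substitute s = j500:
Numerator: 100 = 100 + j0
Denominator: (j500)^2 + 550(j500) + 25000 = -225000 + j275000
|N| = √(100² + 0²) ≈ 100, ∠N ≈ 0.00°
|D| = √(225000² + 275000²) ≈ 3.5532e+05, ∠D ≈ 129.29°
|G| = 100 / 3.5532e+05 ≈ 0.00028144
Gain = 20 log₁₀(0.00028144) ≈ -71.01 dB
∠G = 0.00° − 129.29° = -129.29°

-71.0 dB, -129.3°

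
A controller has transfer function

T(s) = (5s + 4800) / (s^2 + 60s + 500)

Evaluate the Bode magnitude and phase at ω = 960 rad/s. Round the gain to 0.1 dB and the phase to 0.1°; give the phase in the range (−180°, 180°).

-42.7 dB, -131.4°

Substitute s = j960:
Numerator: 5(j960) + 4800 = 4800 + j4800
Denominator: (j960)^2 + 60(j960) + 500 = -921100 + j57600
|N| = √(4800² + 4800²) ≈ 6788.2, ∠N ≈ 45.00°
|D| = √(921100² + 57600²) ≈ 9.229e+05, ∠D ≈ 176.42°
|T| = 6788.2 / 9.229e+05 ≈ 0.0073553
Gain = 20 log₁₀(0.0073553) ≈ -42.67 dB
∠T = 45.00° − 176.42° = -131.42°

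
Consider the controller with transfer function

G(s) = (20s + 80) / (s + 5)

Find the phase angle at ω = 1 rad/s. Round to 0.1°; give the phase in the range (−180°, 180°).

Substitute s = j1:
Numerator: 20(j1) + 80 = 80 + j20
Denominator: (j1) + 5 = 5 + j1
|N| = √(80² + 20²) ≈ 82.462, ∠N ≈ 14.04°
|D| = √(5² + 1²) ≈ 5.099, ∠D ≈ 11.31°
∠G = 14.04° − 11.31° = 2.73°

2.7°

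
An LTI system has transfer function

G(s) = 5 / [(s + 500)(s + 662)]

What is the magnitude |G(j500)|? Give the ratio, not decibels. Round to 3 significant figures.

At s = jω = j500:
pole (s+500): 500 + j500 → |·| = √(500²+500²) = √500000 ≈ 707.11, ∠ = arctan(500/500) ≈ 45.00°
pole (s+662): 662 + j500 → |·| = √(662²+500²) = √688244 ≈ 829.6, ∠ = arctan(500/662) ≈ 37.06°
|G| = 5 / 5.8662e+05 ≈ 8.5234e-06

8.52e-06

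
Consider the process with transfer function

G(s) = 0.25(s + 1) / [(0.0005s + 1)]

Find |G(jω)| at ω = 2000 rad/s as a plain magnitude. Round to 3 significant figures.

At ω = 2000 rad/s:
zero (1 + j2000·1) = 1 + j2000 → |·| ≈ 2000, ∠ ≈ 89.97°
pole (1 + j2000·0.0005) = 1 + j1 → |·| ≈ 1.4142, ∠ ≈ 45.00°
|G| = 0.25 · 2000 / (1.4142) ≈ 353.56

354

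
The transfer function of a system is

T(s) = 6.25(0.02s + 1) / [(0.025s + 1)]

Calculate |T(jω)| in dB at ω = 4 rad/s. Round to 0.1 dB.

15.9 dB

At ω = 4 rad/s:
zero (1 + j4·0.02) = 1 + j0.08 → |·| ≈ 1.0032, ∠ ≈ 4.57°
pole (1 + j4·0.025) = 1 + j0.1 → |·| ≈ 1.005, ∠ ≈ 5.71°
|T| = 6.25 · 1.0032 / (1.005) ≈ 6.2388
Gain = 20 log₁₀(6.2388) ≈ 15.90 dB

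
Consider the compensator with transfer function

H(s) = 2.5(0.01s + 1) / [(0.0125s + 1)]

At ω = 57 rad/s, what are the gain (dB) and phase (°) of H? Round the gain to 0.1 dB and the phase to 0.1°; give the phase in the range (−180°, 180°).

7.4 dB, -5.8°

At ω = 57 rad/s:
zero (1 + j57·0.01) = 1 + j0.57 → |·| ≈ 1.151, ∠ ≈ 29.68°
pole (1 + j57·0.0125) = 1 + j0.7125 → |·| ≈ 1.2279, ∠ ≈ 35.47°
|H| = 2.5 · 1.151 / (1.2279) ≈ 2.3434
Gain = 20 log₁₀(2.3434) ≈ 7.40 dB
∠H = (29.68°) − (35.47°) = -5.79°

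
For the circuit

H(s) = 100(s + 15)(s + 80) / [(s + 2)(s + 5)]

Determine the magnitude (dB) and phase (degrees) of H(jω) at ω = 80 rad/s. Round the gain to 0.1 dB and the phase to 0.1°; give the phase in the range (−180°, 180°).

43.1 dB, -50.6°

At s = jω = j80:
zero (s+15): 15 + j80 → |·| = √(15²+80²) = √6625 ≈ 81.394, ∠ = arctan(80/15) ≈ 79.38°
zero (s+80): 80 + j80 → |·| = √(80²+80²) = √12800 ≈ 113.14, ∠ = arctan(80/80) ≈ 45.00°
pole (s+2): 2 + j80 → |·| = √(2²+80²) = √6404 ≈ 80.025, ∠ = arctan(80/2) ≈ 88.57°
pole (s+5): 5 + j80 → |·| = √(5²+80²) = √6425 ≈ 80.156, ∠ = arctan(80/5) ≈ 86.42°
|H| = 100 · 9208.9 / 6414.5 ≈ 143.56
Gain = 20 log₁₀(143.56) ≈ 43.14 dB
∠H = 124.38° − 174.99° = -50.61°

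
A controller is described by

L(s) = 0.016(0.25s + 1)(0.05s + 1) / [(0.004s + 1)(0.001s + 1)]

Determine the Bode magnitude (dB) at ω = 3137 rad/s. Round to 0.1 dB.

33.5 dB

At ω = 3137 rad/s:
zero (1 + j3137·0.25) = 1 + j784.25 → |·| ≈ 784.25, ∠ ≈ 89.93°
zero (1 + j3137·0.05) = 1 + j156.85 → |·| ≈ 156.85, ∠ ≈ 89.63°
pole (1 + j3137·0.004) = 1 + j12.548 → |·| ≈ 12.588, ∠ ≈ 85.44°
pole (1 + j3137·0.001) = 1 + j3.137 → |·| ≈ 3.2925, ∠ ≈ 72.32°
|L| = 0.016 · 784.25 · 156.85 / (12.588 · 3.2925) ≈ 47.487
Gain = 20 log₁₀(47.487) ≈ 33.53 dB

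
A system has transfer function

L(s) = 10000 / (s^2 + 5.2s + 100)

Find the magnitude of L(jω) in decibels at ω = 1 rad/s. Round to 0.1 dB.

40.1 dB

At s = jω = j1:
quadratic: (j1)² + 5.2·j1 + 100 = 99 + j5.2 → |·| ≈ 99.136, ∠ ≈ 3.01°
|L| = 10000 / 99.136 ≈ 100.87
Gain = 20 log₁₀(100.87) ≈ 40.08 dB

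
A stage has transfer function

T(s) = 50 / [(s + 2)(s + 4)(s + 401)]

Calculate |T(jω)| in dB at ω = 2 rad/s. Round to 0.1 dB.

At s = jω = j2:
pole (s+2): 2 + j2 → |·| = √(2²+2²) = √8 ≈ 2.8284, ∠ = arctan(2/2) ≈ 45.00°
pole (s+4): 4 + j2 → |·| = √(4²+2²) = √20 ≈ 4.4721, ∠ = arctan(2/4) ≈ 26.57°
pole (s+401): 401 + j2 → |·| = √(401²+2²) = √160805 ≈ 401, ∠ = arctan(2/401) ≈ 0.29°
|T| = 50 / 5072.2 ≈ 0.0098577
Gain = 20 log₁₀(0.0098577) ≈ -40.12 dB

-40.1 dB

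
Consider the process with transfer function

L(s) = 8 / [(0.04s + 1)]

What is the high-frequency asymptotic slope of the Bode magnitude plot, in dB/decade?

-20 dB/decade

Each pole contributes −20 dB/decade at high frequency; each zero contributes +20 dB/decade.
Net: 0 zero(s) − 1 pole(s) → -20 dB/decade.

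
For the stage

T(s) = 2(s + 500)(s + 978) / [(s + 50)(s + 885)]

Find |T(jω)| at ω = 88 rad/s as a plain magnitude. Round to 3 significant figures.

At s = jω = j88:
zero (s+500): 500 + j88 → |·| = √(500²+88²) = √257744 ≈ 507.68, ∠ = arctan(88/500) ≈ 9.98°
zero (s+978): 978 + j88 → |·| = √(978²+88²) = √964228 ≈ 981.95, ∠ = arctan(88/978) ≈ 5.14°
pole (s+50): 50 + j88 → |·| = √(50²+88²) = √10244 ≈ 101.21, ∠ = arctan(88/50) ≈ 60.40°
pole (s+885): 885 + j88 → |·| = √(885²+88²) = √790969 ≈ 889.36, ∠ = arctan(88/885) ≈ 5.68°
|T| = 2 · 4.9852e+05 / 90012 ≈ 11.077

11.1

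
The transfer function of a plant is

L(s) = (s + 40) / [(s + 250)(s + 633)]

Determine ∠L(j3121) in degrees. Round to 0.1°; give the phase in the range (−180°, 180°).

-74.7°

At s = jω = j3121:
zero (s+40): 40 + j3121 → |·| = √(40²+3121²) = √9742241 ≈ 3121.3, ∠ = arctan(3121/40) ≈ 89.27°
pole (s+250): 250 + j3121 → |·| = √(250²+3121²) = √9803141 ≈ 3131, ∠ = arctan(3121/250) ≈ 85.42°
pole (s+633): 633 + j3121 → |·| = √(633²+3121²) = √10141330 ≈ 3184.5, ∠ = arctan(3121/633) ≈ 78.53°
∠L = 89.27° − 163.95° = -74.68°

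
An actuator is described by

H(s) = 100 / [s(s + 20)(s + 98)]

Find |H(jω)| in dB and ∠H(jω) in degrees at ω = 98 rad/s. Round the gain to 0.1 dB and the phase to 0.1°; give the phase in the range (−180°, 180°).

At s = jω = j98:
pole (s+20): 20 + j98 → |·| = √(20²+98²) = √10004 ≈ 100.02, ∠ = arctan(98/20) ≈ 78.47°
pole (s+98): 98 + j98 → |·| = √(98²+98²) = √19208 ≈ 138.59, ∠ = arctan(98/98) ≈ 45.00°
pole at origin: |s| = 98, ∠ = 90.00° (in denominator)
|H| = 100 / 1.3585e+06 ≈ 7.3611e-05
Gain = 20 log₁₀(7.3611e-05) ≈ -82.66 dB
∠H = 0.00° − 213.47° = -213.47° ≡ 146.53° (principal value)

-82.7 dB, 146.5°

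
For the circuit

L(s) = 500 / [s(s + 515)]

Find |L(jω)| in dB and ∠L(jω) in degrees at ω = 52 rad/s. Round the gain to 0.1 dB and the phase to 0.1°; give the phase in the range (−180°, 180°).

At s = jω = j52:
pole (s+515): 515 + j52 → |·| = √(515²+52²) = √267929 ≈ 517.62, ∠ = arctan(52/515) ≈ 5.77°
pole at origin: |s| = 52, ∠ = 90.00° (in denominator)
|L| = 500 / 26916 ≈ 0.018576
Gain = 20 log₁₀(0.018576) ≈ -34.62 dB
∠L = 0.00° − 95.77° = -95.77°

-34.6 dB, -95.8°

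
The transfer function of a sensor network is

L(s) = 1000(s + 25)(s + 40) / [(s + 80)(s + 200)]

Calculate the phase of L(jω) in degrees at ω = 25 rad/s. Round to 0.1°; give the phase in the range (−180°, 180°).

At s = jω = j25:
zero (s+25): 25 + j25 → |·| = √(25²+25²) = √1250 ≈ 35.355, ∠ = arctan(25/25) ≈ 45.00°
zero (s+40): 40 + j25 → |·| = √(40²+25²) = √2225 ≈ 47.17, ∠ = arctan(25/40) ≈ 32.01°
pole (s+80): 80 + j25 → |·| = √(80²+25²) = √7025 ≈ 83.815, ∠ = arctan(25/80) ≈ 17.35°
pole (s+200): 200 + j25 → |·| = √(200²+25²) = √40625 ≈ 201.56, ∠ = arctan(25/200) ≈ 7.13°
∠L = 77.01° − 24.48° = 52.53°

52.5°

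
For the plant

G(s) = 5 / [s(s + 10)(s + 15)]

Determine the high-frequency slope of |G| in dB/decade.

-60 dB/decade

Each pole contributes −20 dB/decade at high frequency; each zero contributes +20 dB/decade.
Net: 0 zero(s) − 3 pole(s) → -60 dB/decade.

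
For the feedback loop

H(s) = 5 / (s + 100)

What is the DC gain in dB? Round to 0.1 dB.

H(0) = 5 / 100 = 0.05
20 log₁₀(0.05) ≈ -26.02 dB

-26.0 dB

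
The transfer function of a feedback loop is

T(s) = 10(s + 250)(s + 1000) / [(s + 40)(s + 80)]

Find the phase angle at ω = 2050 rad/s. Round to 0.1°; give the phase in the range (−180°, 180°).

At s = jω = j2050:
zero (s+250): 250 + j2050 → |·| = √(250²+2050²) = √4265000 ≈ 2065.2, ∠ = arctan(2050/250) ≈ 83.05°
zero (s+1000): 1000 + j2050 → |·| = √(1000²+2050²) = √5202500 ≈ 2280.9, ∠ = arctan(2050/1000) ≈ 64.00°
pole (s+40): 40 + j2050 → |·| = √(40²+2050²) = √4204100 ≈ 2050.4, ∠ = arctan(2050/40) ≈ 88.88°
pole (s+80): 80 + j2050 → |·| = √(80²+2050²) = √4208900 ≈ 2051.6, ∠ = arctan(2050/80) ≈ 87.77°
∠T = 147.05° − 176.65° = -29.60°

-29.6°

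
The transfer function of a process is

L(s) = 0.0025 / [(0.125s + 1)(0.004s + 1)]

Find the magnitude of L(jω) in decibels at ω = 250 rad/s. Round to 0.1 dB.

At ω = 250 rad/s:
pole (1 + j250·0.125) = 1 + j31.25 → |·| ≈ 31.266, ∠ ≈ 88.17°
pole (1 + j250·0.004) = 1 + j1 → |·| ≈ 1.4142, ∠ ≈ 45.00°
|L| = 0.0025 · 1 / (31.266 · 1.4142) ≈ 5.654e-05
Gain = 20 log₁₀(5.654e-05) ≈ -84.95 dB

-85.0 dB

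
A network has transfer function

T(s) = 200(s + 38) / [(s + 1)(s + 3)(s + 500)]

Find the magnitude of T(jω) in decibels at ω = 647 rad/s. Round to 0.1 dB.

-68.4 dB

At s = jω = j647:
zero (s+38): 38 + j647 → |·| = √(38²+647²) = √420053 ≈ 648.11, ∠ = arctan(647/38) ≈ 86.64°
pole (s+1): 1 + j647 → |·| = √(1²+647²) = √418610 ≈ 647, ∠ = arctan(647/1) ≈ 89.91°
pole (s+3): 3 + j647 → |·| = √(3²+647²) = √418618 ≈ 647.01, ∠ = arctan(647/3) ≈ 89.73°
pole (s+500): 500 + j647 → |·| = √(500²+647²) = √668609 ≈ 817.69, ∠ = arctan(647/500) ≈ 52.30°
|T| = 200 · 648.11 / 3.423e+08 ≈ 0.00037868
Gain = 20 log₁₀(0.00037868) ≈ -68.43 dB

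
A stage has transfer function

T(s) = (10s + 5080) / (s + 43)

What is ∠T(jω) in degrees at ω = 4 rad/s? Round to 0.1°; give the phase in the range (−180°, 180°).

Substitute s = j4:
Numerator: 10(j4) + 5080 = 5080 + j40
Denominator: (j4) + 43 = 43 + j4
|N| = √(5080² + 40²) ≈ 5080.2, ∠N ≈ 0.45°
|D| = √(43² + 4²) ≈ 43.186, ∠D ≈ 5.31°
∠T = 0.45° − 5.31° = -4.86°

-4.9°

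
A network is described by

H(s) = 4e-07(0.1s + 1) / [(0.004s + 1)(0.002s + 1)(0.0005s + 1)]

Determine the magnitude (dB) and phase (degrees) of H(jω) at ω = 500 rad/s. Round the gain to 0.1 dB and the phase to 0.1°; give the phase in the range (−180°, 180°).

-104.2 dB, -33.6°

At ω = 500 rad/s:
zero (1 + j500·0.1) = 1 + j50 → |·| ≈ 50.01, ∠ ≈ 88.85°
pole (1 + j500·0.004) = 1 + j2 → |·| ≈ 2.2361, ∠ ≈ 63.43°
pole (1 + j500·0.002) = 1 + j1 → |·| ≈ 1.4142, ∠ ≈ 45.00°
pole (1 + j500·0.0005) = 1 + j0.25 → |·| ≈ 1.0308, ∠ ≈ 14.04°
|H| = 4e-07 · 50.01 / (2.2361 · 1.4142 · 1.0308) ≈ 6.1368e-06
Gain = 20 log₁₀(6.1368e-06) ≈ -104.24 dB
∠H = (88.85°) − (63.43° + 45.00° + 14.04°) = -33.62°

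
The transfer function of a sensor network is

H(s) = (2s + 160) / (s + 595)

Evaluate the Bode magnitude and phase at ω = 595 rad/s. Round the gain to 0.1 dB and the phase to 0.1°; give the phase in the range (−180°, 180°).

3.1 dB, 37.3°

Substitute s = j595:
Numerator: 2(j595) + 160 = 160 + j1190
Denominator: (j595) + 595 = 595 + j595
|N| = √(160² + 1190²) ≈ 1200.7, ∠N ≈ 82.34°
|D| = √(595² + 595²) ≈ 841.46, ∠D ≈ 45.00°
|H| = 1200.7 / 841.46 ≈ 1.4269
Gain = 20 log₁₀(1.4269) ≈ 3.09 dB
∠H = 82.34° − 45.00° = 37.34°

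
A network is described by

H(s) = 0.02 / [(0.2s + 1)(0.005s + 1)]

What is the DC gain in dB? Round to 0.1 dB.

-34.0 dB

H(0) = 0.02 · 1 / 1 = 0.02
20 log₁₀(0.02) ≈ -33.98 dB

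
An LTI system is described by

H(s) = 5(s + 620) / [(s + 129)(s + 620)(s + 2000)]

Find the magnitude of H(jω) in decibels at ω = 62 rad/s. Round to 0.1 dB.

At s = jω = j62:
zero (s+620): 620 + j62 → |·| = √(620²+62²) = √388244 ≈ 623.09, ∠ = arctan(62/620) ≈ 5.71°
pole (s+129): 129 + j62 → |·| = √(129²+62²) = √20485 ≈ 143.13, ∠ = arctan(62/129) ≈ 25.67°
pole (s+620): 620 + j62 → |·| = √(620²+62²) = √388244 ≈ 623.09, ∠ = arctan(62/620) ≈ 5.71°
pole (s+2000): 2000 + j62 → |·| = √(2000²+62²) = √4003844 ≈ 2001, ∠ = arctan(62/2000) ≈ 1.78°
|H| = 5 · 623.09 / 1.7845e+08 ≈ 1.7458e-05
Gain = 20 log₁₀(1.7458e-05) ≈ -95.16 dB

-95.2 dB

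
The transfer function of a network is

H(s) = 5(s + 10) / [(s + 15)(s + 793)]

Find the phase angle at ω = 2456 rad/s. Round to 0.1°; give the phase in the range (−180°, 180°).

-72.0°

At s = jω = j2456:
zero (s+10): 10 + j2456 → |·| = √(10²+2456²) = √6032036 ≈ 2456, ∠ = arctan(2456/10) ≈ 89.77°
pole (s+15): 15 + j2456 → |·| = √(15²+2456²) = √6032161 ≈ 2456, ∠ = arctan(2456/15) ≈ 89.65°
pole (s+793): 793 + j2456 → |·| = √(793²+2456²) = √6660785 ≈ 2580.8, ∠ = arctan(2456/793) ≈ 72.11°
∠H = 89.77° − 161.76° = -71.99°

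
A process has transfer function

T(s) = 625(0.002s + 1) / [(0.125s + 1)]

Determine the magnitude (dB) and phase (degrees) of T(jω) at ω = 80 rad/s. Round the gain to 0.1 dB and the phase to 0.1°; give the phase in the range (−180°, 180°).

At ω = 80 rad/s:
zero (1 + j80·0.002) = 1 + j0.16 → |·| ≈ 1.0127, ∠ ≈ 9.09°
pole (1 + j80·0.125) = 1 + j10 → |·| ≈ 10.05, ∠ ≈ 84.29°
|T| = 625 · 1.0127 / (10.05) ≈ 62.979
Gain = 20 log₁₀(62.979) ≈ 35.98 dB
∠T = (9.09°) − (84.29°) = -75.20°

36.0 dB, -75.2°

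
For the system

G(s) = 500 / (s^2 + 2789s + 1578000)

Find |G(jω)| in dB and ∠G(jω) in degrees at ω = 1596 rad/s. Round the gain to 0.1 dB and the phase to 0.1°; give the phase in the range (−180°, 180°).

-79.2 dB, -102.3°

Substitute s = j1596:
Numerator: 500 = 500 + j0
Denominator: (j1596)^2 + 2789(j1596) + 1578000 = -969216 + j4451244
|N| = √(500² + 0²) ≈ 500, ∠N ≈ 0.00°
|D| = √(969216² + 4451244²) ≈ 4.5555e+06, ∠D ≈ 102.28°
|G| = 500 / 4.5555e+06 ≈ 0.00010976
Gain = 20 log₁₀(0.00010976) ≈ -79.19 dB
∠G = 0.00° − 102.28° = -102.28°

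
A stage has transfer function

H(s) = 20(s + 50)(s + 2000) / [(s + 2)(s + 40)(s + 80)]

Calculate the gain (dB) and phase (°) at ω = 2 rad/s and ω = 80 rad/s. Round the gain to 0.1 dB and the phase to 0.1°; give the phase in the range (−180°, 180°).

At s = jω = j2:
zero (s+50): 50 + j2 → |·| = √(50²+2²) = √2504 ≈ 50.04, ∠ = arctan(2/50) ≈ 2.29°
zero (s+2000): 2000 + j2 → |·| = √(2000²+2²) = √4000004 ≈ 2000, ∠ = arctan(2/2000) ≈ 0.06°
pole (s+2): 2 + j2 → |·| = √(2²+2²) = √8 ≈ 2.8284, ∠ = arctan(2/2) ≈ 45.00°
pole (s+40): 40 + j2 → |·| = √(40²+2²) = √1604 ≈ 40.05, ∠ = arctan(2/40) ≈ 2.86°
pole (s+80): 80 + j2 → |·| = √(80²+2²) = √6404 ≈ 80.025, ∠ = arctan(2/80) ≈ 1.43°
|H| = 20 · 1.0008e+05 / 9065 ≈ 220.81
Gain = 20 log₁₀(220.81) ≈ 46.88 dB
∠H = 2.35° − 49.29° = -46.94°

At s = jω = j80:
zero (s+50): 50 + j80 → |·| = √(50²+80²) = √8900 ≈ 94.34, ∠ = arctan(80/50) ≈ 57.99°
zero (s+2000): 2000 + j80 → |·| = √(2000²+80²) = √4006400 ≈ 2001.6, ∠ = arctan(80/2000) ≈ 2.29°
pole (s+2): 2 + j80 → |·| = √(2²+80²) = √6404 ≈ 80.025, ∠ = arctan(80/2) ≈ 88.57°
pole (s+40): 40 + j80 → |·| = √(40²+80²) = √8000 ≈ 89.443, ∠ = arctan(80/40) ≈ 63.43°
pole (s+80): 80 + j80 → |·| = √(80²+80²) = √12800 ≈ 113.14, ∠ = arctan(80/80) ≈ 45.00°
|H| = 20 · 1.8883e+05 / 8.0982e+05 ≈ 4.6635
Gain = 20 log₁₀(4.6635) ≈ 13.37 dB
∠H = 60.28° − 197.00° = -136.72°

ω = 2: 46.9 dB, -46.9°; ω = 80: 13.4 dB, -136.7°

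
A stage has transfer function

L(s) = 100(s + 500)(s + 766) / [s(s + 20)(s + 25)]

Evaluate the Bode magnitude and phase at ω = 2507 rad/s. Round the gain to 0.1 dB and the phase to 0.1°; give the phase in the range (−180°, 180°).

-27.4 dB, -117.2°

At s = jω = j2507:
zero (s+500): 500 + j2507 → |·| = √(500²+2507²) = √6535049 ≈ 2556.4, ∠ = arctan(2507/500) ≈ 78.72°
zero (s+766): 766 + j2507 → |·| = √(766²+2507²) = √6871805 ≈ 2621.4, ∠ = arctan(2507/766) ≈ 73.01°
pole (s+20): 20 + j2507 → |·| = √(20²+2507²) = √6285449 ≈ 2507.1, ∠ = arctan(2507/20) ≈ 89.54°
pole (s+25): 25 + j2507 → |·| = √(25²+2507²) = √6285674 ≈ 2507.1, ∠ = arctan(2507/25) ≈ 89.43°
pole at origin: |s| = 2507, ∠ = 90.00° (in denominator)
|L| = 100 · 6.7013e+06 / 1.5758e+10 ≈ 0.042526
Gain = 20 log₁₀(0.042526) ≈ -27.43 dB
∠L = 151.73° − 268.97° = -117.24°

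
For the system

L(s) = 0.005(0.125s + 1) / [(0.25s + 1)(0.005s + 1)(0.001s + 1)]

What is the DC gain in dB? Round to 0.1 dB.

L(0) = 0.005 · 1 / 1 = 0.005
20 log₁₀(0.005) ≈ -46.02 dB

-46.0 dB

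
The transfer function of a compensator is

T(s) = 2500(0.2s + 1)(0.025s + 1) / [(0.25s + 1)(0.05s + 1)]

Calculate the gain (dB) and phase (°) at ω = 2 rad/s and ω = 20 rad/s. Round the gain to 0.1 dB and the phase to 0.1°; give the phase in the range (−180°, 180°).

ω = 2: 67.6 dB, -7.6°; ω = 20: 64.1 dB, -21.2°

At ω = 2 rad/s:
zero (1 + j2·0.2) = 1 + j0.4 → |·| ≈ 1.077, ∠ ≈ 21.80°
zero (1 + j2·0.025) = 1 + j0.05 → |·| ≈ 1.0012, ∠ ≈ 2.86°
pole (1 + j2·0.25) = 1 + j0.5 → |·| ≈ 1.118, ∠ ≈ 26.57°
pole (1 + j2·0.05) = 1 + j0.1 → |·| ≈ 1.005, ∠ ≈ 5.71°
|T| = 2500 · 1.077 · 1.0012 / (1.118 · 1.005) ≈ 2399.2
Gain = 20 log₁₀(2399.2) ≈ 67.60 dB
∠T = (21.80° + 2.86°) − (26.57° + 5.71°) = -7.62°

At ω = 20 rad/s:
zero (1 + j20·0.2) = 1 + j4 → |·| ≈ 4.1231, ∠ ≈ 75.96°
zero (1 + j20·0.025) = 1 + j0.5 → |·| ≈ 1.118, ∠ ≈ 26.57°
pole (1 + j20·0.25) = 1 + j5 → |·| ≈ 5.099, ∠ ≈ 78.69°
pole (1 + j20·0.05) = 1 + j1 → |·| ≈ 1.4142, ∠ ≈ 45.00°
|T| = 2500 · 4.1231 · 1.118 / (5.099 · 1.4142) ≈ 1598.1
Gain = 20 log₁₀(1598.1) ≈ 64.07 dB
∠T = (75.96° + 26.57°) − (78.69° + 45.00°) = -21.16°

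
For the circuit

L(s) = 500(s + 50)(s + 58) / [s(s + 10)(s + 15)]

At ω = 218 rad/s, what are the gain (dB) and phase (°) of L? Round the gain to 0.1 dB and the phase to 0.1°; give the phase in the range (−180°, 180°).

7.7 dB, -111.3°

At s = jω = j218:
zero (s+50): 50 + j218 → |·| = √(50²+218²) = √50024 ≈ 223.66, ∠ = arctan(218/50) ≈ 77.08°
zero (s+58): 58 + j218 → |·| = √(58²+218²) = √50888 ≈ 225.58, ∠ = arctan(218/58) ≈ 75.10°
pole (s+10): 10 + j218 → |·| = √(10²+218²) = √47624 ≈ 218.23, ∠ = arctan(218/10) ≈ 87.37°
pole (s+15): 15 + j218 → |·| = √(15²+218²) = √47749 ≈ 218.52, ∠ = arctan(218/15) ≈ 86.06°
pole at origin: |s| = 218, ∠ = 90.00° (in denominator)
|L| = 500 · 50453 / 1.0396e+07 ≈ 2.4266
Gain = 20 log₁₀(2.4266) ≈ 7.70 dB
∠L = 152.18° − 263.43° = -111.25°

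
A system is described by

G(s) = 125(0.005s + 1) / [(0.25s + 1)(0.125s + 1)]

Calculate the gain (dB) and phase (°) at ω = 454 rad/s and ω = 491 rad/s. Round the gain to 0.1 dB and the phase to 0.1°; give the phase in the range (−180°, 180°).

ω = 454: -26.4 dB, -112.3°; ω = 491: -27.1 dB, -110.8°

At ω = 454 rad/s:
zero (1 + j454·0.005) = 1 + j2.27 → |·| ≈ 2.4805, ∠ ≈ 66.23°
pole (1 + j454·0.25) = 1 + j113.5 → |·| ≈ 113.5, ∠ ≈ 89.50°
pole (1 + j454·0.125) = 1 + j56.75 → |·| ≈ 56.759, ∠ ≈ 88.99°
|G| = 125 · 2.4805 / (113.5 · 56.759) ≈ 0.04813
Gain = 20 log₁₀(0.04813) ≈ -26.35 dB
∠G = (66.23°) − (89.50° + 88.99°) = -112.26°

At ω = 491 rad/s:
zero (1 + j491·0.005) = 1 + j2.455 → |·| ≈ 2.6509, ∠ ≈ 67.84°
pole (1 + j491·0.25) = 1 + j122.75 → |·| ≈ 122.75, ∠ ≈ 89.53°
pole (1 + j491·0.125) = 1 + j61.375 → |·| ≈ 61.383, ∠ ≈ 89.07°
|G| = 125 · 2.6509 / (122.75 · 61.383) ≈ 0.043978
Gain = 20 log₁₀(0.043978) ≈ -27.14 dB
∠G = (67.84°) − (89.53° + 89.07°) = -110.76°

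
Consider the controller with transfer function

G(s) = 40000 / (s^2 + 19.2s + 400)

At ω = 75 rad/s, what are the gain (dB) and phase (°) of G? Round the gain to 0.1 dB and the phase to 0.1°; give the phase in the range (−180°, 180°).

17.4 dB, -164.6°

At s = jω = j75:
quadratic: (j75)² + 19.2·j75 + 400 = -5225 + j1440 → |·| ≈ 5419.8, ∠ ≈ 164.59°
|G| = 40000 / 5419.8 ≈ 7.3803
Gain = 20 log₁₀(7.3803) ≈ 17.36 dB
∠G = 0.00° − 164.59° = -164.59°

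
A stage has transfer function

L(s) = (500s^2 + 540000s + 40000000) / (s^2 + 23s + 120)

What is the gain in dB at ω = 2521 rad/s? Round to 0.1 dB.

54.6 dB

Substitute s = j2521:
Numerator: 500(j2521)^2 + 540000(j2521) + 40000000 = -3137720500 + j1361340000
Denominator: (j2521)^2 + 23(j2521) + 120 = -6355321 + j57983
|N| = √(3137720500² + 1361340000²) ≈ 3.4203e+09, ∠N ≈ 156.55°
|D| = √(6355321² + 57983²) ≈ 6.3556e+06, ∠D ≈ 179.48°
|L| = 3.4203e+09 / 6.3556e+06 ≈ 538.16
Gain = 20 log₁₀(538.16) ≈ 54.62 dB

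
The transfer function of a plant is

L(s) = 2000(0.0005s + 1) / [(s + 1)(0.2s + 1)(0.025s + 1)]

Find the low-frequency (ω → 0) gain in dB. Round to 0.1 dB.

L(0) = 2000 · 1 / 1 = 2000
20 log₁₀(2000) ≈ 66.02 dB

66.0 dB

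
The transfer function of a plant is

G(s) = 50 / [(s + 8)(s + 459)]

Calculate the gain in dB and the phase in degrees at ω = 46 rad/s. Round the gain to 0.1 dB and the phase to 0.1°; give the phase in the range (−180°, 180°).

-52.7 dB, -85.9°

At s = jω = j46:
pole (s+8): 8 + j46 → |·| = √(8²+46²) = √2180 ≈ 46.69, ∠ = arctan(46/8) ≈ 80.13°
pole (s+459): 459 + j46 → |·| = √(459²+46²) = √212797 ≈ 461.3, ∠ = arctan(46/459) ≈ 5.72°
|G| = 50 / 21538 ≈ 0.0023215
Gain = 20 log₁₀(0.0023215) ≈ -52.68 dB
∠G = 0.00° − 85.85° = -85.85°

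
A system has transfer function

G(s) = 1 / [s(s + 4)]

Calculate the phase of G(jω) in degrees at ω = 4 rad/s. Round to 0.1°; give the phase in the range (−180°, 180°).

At s = jω = j4:
pole (s+4): 4 + j4 → |·| = √(4²+4²) = √32 ≈ 5.6569, ∠ = arctan(4/4) ≈ 45.00°
pole at origin: |s| = 4, ∠ = 90.00° (in denominator)
∠G = 0.00° − 135.00° = -135.00°

-135.0°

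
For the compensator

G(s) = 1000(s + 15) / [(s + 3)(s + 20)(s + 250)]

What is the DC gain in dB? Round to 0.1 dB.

G(0) = 1000·15 / (3·20·250) = 1
20 log₁₀(1) ≈ 0.00 dB

0.0 dB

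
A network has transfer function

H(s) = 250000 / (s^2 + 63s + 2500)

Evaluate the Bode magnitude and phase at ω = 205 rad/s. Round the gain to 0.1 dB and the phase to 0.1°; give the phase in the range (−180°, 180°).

At s = jω = j205:
quadratic: (j205)² + 63·j205 + 2500 = -39525 + j12915 → |·| ≈ 41582, ∠ ≈ 161.90°
|H| = 250000 / 41582 ≈ 6.0122
Gain = 20 log₁₀(6.0122) ≈ 15.58 dB
∠H = 0.00° − 161.90° = -161.90°

15.6 dB, -161.9°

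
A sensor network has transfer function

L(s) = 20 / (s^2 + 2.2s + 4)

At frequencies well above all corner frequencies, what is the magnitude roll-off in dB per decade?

-40 dB/decade

Each pole contributes −20 dB/decade at high frequency; each zero contributes +20 dB/decade.
Net: 0 zero(s) − 2 pole(s) → -40 dB/decade.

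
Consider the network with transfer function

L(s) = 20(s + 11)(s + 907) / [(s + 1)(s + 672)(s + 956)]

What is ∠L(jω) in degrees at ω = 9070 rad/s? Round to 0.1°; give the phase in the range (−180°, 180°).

At s = jω = j9070:
zero (s+11): 11 + j9070 → |·| = √(11²+9070²) = √82265021 ≈ 9070, ∠ = arctan(9070/11) ≈ 89.93°
zero (s+907): 907 + j9070 → |·| = √(907²+9070²) = √83087549 ≈ 9115.2, ∠ = arctan(9070/907) ≈ 84.29°
pole (s+1): 1 + j9070 → |·| = √(1²+9070²) = √82264901 ≈ 9070, ∠ = arctan(9070/1) ≈ 89.99°
pole (s+672): 672 + j9070 → |·| = √(672²+9070²) = √82716484 ≈ 9094.9, ∠ = arctan(9070/672) ≈ 85.76°
pole (s+956): 956 + j9070 → |·| = √(956²+9070²) = √83178836 ≈ 9120.2, ∠ = arctan(9070/956) ≈ 83.98°
∠L = 174.22° − 259.73° = -85.51°

-85.5°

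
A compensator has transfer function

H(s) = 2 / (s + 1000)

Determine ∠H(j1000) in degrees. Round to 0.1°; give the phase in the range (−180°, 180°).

-45.0°

At s = jω = j1000:
pole (s+1000): 1000 + j1000 → |·| = √(1000²+1000²) = √2000000 ≈ 1414.2, ∠ = arctan(1000/1000) ≈ 45.00°
∠H = 0.00° − 45.00° = -45.00°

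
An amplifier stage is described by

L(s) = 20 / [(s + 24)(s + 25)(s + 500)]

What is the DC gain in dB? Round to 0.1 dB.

L(0) = 20 / (24·25·500) ≈ 6.6667e-05
20 log₁₀(6.6667e-05) ≈ -83.52 dB

-83.5 dB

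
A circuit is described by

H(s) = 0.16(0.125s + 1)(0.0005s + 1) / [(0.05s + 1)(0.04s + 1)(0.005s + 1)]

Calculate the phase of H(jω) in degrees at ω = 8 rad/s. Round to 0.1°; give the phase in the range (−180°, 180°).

3.4°

At ω = 8 rad/s:
zero (1 + j8·0.125) = 1 + j1 → |·| ≈ 1.4142, ∠ ≈ 45.00°
zero (1 + j8·0.0005) = 1 + j0.004 → |·| ≈ 1, ∠ ≈ 0.23°
pole (1 + j8·0.05) = 1 + j0.4 → |·| ≈ 1.077, ∠ ≈ 21.80°
pole (1 + j8·0.04) = 1 + j0.32 → |·| ≈ 1.05, ∠ ≈ 17.74°
pole (1 + j8·0.005) = 1 + j0.04 → |·| ≈ 1.0008, ∠ ≈ 2.29°
∠H = (45.00° + 0.23°) − (21.80° + 17.74° + 2.29°) = 3.40°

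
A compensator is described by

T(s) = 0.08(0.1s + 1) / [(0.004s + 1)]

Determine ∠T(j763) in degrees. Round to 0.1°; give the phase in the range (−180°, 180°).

17.4°

At ω = 763 rad/s:
zero (1 + j763·0.1) = 1 + j76.3 → |·| ≈ 76.307, ∠ ≈ 89.25°
pole (1 + j763·0.004) = 1 + j3.052 → |·| ≈ 3.2117, ∠ ≈ 71.86°
∠T = (89.25°) − (71.86°) = 17.39°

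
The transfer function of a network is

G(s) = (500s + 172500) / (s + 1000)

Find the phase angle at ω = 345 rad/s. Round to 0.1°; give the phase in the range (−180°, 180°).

Substitute s = j345:
Numerator: 500(j345) + 172500 = 172500 + j172500
Denominator: (j345) + 1000 = 1000 + j345
|N| = √(172500² + 172500²) ≈ 2.4395e+05, ∠N ≈ 45.00°
|D| = √(1000² + 345²) ≈ 1057.8, ∠D ≈ 19.03°
∠G = 45.00° − 19.03° = 25.97°

26.0°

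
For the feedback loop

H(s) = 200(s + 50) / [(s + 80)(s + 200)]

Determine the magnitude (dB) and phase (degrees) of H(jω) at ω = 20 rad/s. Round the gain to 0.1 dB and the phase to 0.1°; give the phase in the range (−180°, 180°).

At s = jω = j20:
zero (s+50): 50 + j20 → |·| = √(50²+20²) = √2900 ≈ 53.852, ∠ = arctan(20/50) ≈ 21.80°
pole (s+80): 80 + j20 → |·| = √(80²+20²) = √6800 ≈ 82.462, ∠ = arctan(20/80) ≈ 14.04°
pole (s+200): 200 + j20 → |·| = √(200²+20²) = √40400 ≈ 201, ∠ = arctan(20/200) ≈ 5.71°
|H| = 200 · 53.852 / 16575 ≈ 0.6498
Gain = 20 log₁₀(0.6498) ≈ -3.74 dB
∠H = 21.80° − 19.75° = 2.05°

-3.7 dB, 2.1°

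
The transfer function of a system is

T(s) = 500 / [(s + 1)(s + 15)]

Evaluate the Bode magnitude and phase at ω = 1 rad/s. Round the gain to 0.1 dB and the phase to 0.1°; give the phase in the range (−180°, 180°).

27.4 dB, -48.8°

At s = jω = j1:
pole (s+1): 1 + j1 → |·| = √(1²+1²) = √2 ≈ 1.4142, ∠ = arctan(1/1) ≈ 45.00°
pole (s+15): 15 + j1 → |·| = √(15²+1²) = √226 ≈ 15.033, ∠ = arctan(1/15) ≈ 3.81°
|T| = 500 / 21.26 ≈ 23.518
Gain = 20 log₁₀(23.518) ≈ 27.43 dB
∠T = 0.00° − 48.81° = -48.81°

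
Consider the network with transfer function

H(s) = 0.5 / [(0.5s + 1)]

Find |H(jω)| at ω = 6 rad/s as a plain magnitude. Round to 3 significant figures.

At ω = 6 rad/s:
pole (1 + j6·0.5) = 1 + j3 → |·| ≈ 3.1623, ∠ ≈ 71.57°
|H| = 0.5 · 1 / (3.1623) ≈ 0.15811

0.158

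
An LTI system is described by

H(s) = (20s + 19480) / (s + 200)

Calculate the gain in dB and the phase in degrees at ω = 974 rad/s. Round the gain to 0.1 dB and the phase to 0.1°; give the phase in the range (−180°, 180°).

28.9 dB, -33.4°

Substitute s = j974:
Numerator: 20(j974) + 19480 = 19480 + j19480
Denominator: (j974) + 200 = 200 + j974
|N| = √(19480² + 19480²) ≈ 27549, ∠N ≈ 45.00°
|D| = √(200² + 974²) ≈ 994.32, ∠D ≈ 78.40°
|H| = 27549 / 994.32 ≈ 27.706
Gain = 20 log₁₀(27.706) ≈ 28.85 dB
∠H = 45.00° − 78.40° = -33.40°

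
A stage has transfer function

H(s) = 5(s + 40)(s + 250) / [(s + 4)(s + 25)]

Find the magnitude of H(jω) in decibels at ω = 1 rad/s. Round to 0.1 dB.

53.7 dB

At s = jω = j1:
zero (s+40): 40 + j1 → |·| = √(40²+1²) = √1601 ≈ 40.012, ∠ = arctan(1/40) ≈ 1.43°
zero (s+250): 250 + j1 → |·| = √(250²+1²) = √62501 ≈ 250, ∠ = arctan(1/250) ≈ 0.23°
pole (s+4): 4 + j1 → |·| = √(4²+1²) = √17 ≈ 4.1231, ∠ = arctan(1/4) ≈ 14.04°
pole (s+25): 25 + j1 → |·| = √(25²+1²) = √626 ≈ 25.02, ∠ = arctan(1/25) ≈ 2.29°
|H| = 5 · 10003 / 103.16 ≈ 484.83
Gain = 20 log₁₀(484.83) ≈ 53.71 dB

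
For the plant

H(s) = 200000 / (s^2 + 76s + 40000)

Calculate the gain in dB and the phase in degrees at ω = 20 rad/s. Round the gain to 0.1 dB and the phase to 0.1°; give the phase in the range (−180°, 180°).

14.1 dB, -2.2°

At s = jω = j20:
quadratic: (j20)² + 76·j20 + 40000 = 39600 + j1520 → |·| ≈ 39629, ∠ ≈ 2.20°
|H| = 200000 / 39629 ≈ 5.0468
Gain = 20 log₁₀(5.0468) ≈ 14.06 dB
∠H = 0.00° − 2.20° = -2.20°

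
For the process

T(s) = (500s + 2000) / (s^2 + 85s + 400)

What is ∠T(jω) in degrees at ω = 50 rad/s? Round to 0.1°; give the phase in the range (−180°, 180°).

Substitute s = j50:
Numerator: 500(j50) + 2000 = 2000 + j25000
Denominator: (j50)^2 + 85(j50) + 400 = -2100 + j4250
|N| = √(2000² + 25000²) ≈ 25080, ∠N ≈ 85.43°
|D| = √(2100² + 4250²) ≈ 4740.5, ∠D ≈ 116.29°
∠T = 85.43° − 116.29° = -30.86°

-30.9°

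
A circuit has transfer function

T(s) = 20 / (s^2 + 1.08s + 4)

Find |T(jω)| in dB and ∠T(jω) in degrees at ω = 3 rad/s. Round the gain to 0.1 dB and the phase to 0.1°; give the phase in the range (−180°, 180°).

10.5 dB, -147.1°

At s = jω = j3:
quadratic: (j3)² + 1.08·j3 + 4 = -5 + j3.24 → |·| ≈ 5.958, ∠ ≈ 147.06°
|T| = 20 / 5.958 ≈ 3.3568
Gain = 20 log₁₀(3.3568) ≈ 10.52 dB
∠T = 0.00° − 147.06° = -147.06°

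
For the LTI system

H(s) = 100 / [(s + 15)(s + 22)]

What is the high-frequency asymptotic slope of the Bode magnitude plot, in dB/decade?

Each pole contributes −20 dB/decade at high frequency; each zero contributes +20 dB/decade.
Net: 0 zero(s) − 2 pole(s) → -40 dB/decade.

-40 dB/decade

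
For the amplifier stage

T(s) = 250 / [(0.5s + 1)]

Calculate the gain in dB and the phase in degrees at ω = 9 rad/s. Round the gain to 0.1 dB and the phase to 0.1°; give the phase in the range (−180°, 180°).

34.7 dB, -77.5°

At ω = 9 rad/s:
pole (1 + j9·0.5) = 1 + j4.5 → |·| ≈ 4.6098, ∠ ≈ 77.47°
|T| = 250 · 1 / (4.6098) ≈ 54.232
Gain = 20 log₁₀(54.232) ≈ 34.69 dB
∠T = (0°) − (77.47°) = -77.47°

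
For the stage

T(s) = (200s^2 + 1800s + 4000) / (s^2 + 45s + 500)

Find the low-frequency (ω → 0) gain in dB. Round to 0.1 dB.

18.1 dB

T(0) = 4000 / 500 = 8
20 log₁₀(8) ≈ 18.06 dB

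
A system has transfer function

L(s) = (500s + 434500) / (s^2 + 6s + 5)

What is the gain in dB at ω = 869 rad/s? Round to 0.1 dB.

-1.8 dB

Substitute s = j869:
Numerator: 500(j869) + 434500 = 434500 + j434500
Denominator: (j869)^2 + 6(j869) + 5 = -755156 + j5214
|N| = √(434500² + 434500²) ≈ 6.1448e+05, ∠N ≈ 45.00°
|D| = √(755156² + 5214²) ≈ 7.5517e+05, ∠D ≈ 179.60°
|L| = 6.1448e+05 / 7.5517e+05 ≈ 0.8137
Gain = 20 log₁₀(0.8137) ≈ -1.79 dB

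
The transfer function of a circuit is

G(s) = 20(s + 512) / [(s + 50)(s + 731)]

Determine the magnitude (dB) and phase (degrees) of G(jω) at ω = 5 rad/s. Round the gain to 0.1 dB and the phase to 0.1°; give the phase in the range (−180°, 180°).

At s = jω = j5:
zero (s+512): 512 + j5 → |·| = √(512²+5²) = √262169 ≈ 512.02, ∠ = arctan(5/512) ≈ 0.56°
pole (s+50): 50 + j5 → |·| = √(50²+5²) = √2525 ≈ 50.249, ∠ = arctan(5/50) ≈ 5.71°
pole (s+731): 731 + j5 → |·| = √(731²+5²) = √534386 ≈ 731.02, ∠ = arctan(5/731) ≈ 0.39°
|G| = 20 · 512.02 / 36733 ≈ 0.27878
Gain = 20 log₁₀(0.27878) ≈ -11.09 dB
∠G = 0.56° − 6.10° = -5.54°

-11.1 dB, -5.5°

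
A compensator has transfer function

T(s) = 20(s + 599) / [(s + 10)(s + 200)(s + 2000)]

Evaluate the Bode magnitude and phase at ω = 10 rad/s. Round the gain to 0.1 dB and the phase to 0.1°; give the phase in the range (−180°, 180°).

-53.5 dB, -47.2°

At s = jω = j10:
zero (s+599): 599 + j10 → |·| = √(599²+10²) = √358901 ≈ 599.08, ∠ = arctan(10/599) ≈ 0.96°
pole (s+10): 10 + j10 → |·| = √(10²+10²) = √200 ≈ 14.142, ∠ = arctan(10/10) ≈ 45.00°
pole (s+200): 200 + j10 → |·| = √(200²+10²) = √40100 ≈ 200.25, ∠ = arctan(10/200) ≈ 2.86°
pole (s+2000): 2000 + j10 → |·| = √(2000²+10²) = √4000100 ≈ 2000, ∠ = arctan(10/2000) ≈ 0.29°
|T| = 20 · 599.08 / 5.6639e+06 ≈ 0.0021154
Gain = 20 log₁₀(0.0021154) ≈ -53.49 dB
∠T = 0.96° − 48.15° = -47.19°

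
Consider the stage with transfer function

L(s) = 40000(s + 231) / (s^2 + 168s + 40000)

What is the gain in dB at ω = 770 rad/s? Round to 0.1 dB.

At s = jω = j770:
zero (s+231): 231 + j770 → |·| = √(231²+770²) = √646261 ≈ 803.9, ∠ = arctan(770/231) ≈ 73.30°
quadratic: (j770)² + 168·j770 + 40000 = -552900 + j129360 → |·| ≈ 5.6783e+05, ∠ ≈ 166.83°
|L| = 40000 · 803.9 / 5.6783e+05 ≈ 56.63
Gain = 20 log₁₀(56.63) ≈ 35.06 dB

35.1 dB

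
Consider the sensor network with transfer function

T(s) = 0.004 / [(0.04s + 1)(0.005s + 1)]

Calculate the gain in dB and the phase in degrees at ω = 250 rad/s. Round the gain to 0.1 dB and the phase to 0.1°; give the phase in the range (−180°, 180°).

-72.1 dB, -135.6°

At ω = 250 rad/s:
pole (1 + j250·0.04) = 1 + j10 → |·| ≈ 10.05, ∠ ≈ 84.29°
pole (1 + j250·0.005) = 1 + j1.25 → |·| ≈ 1.6008, ∠ ≈ 51.34°
|T| = 0.004 · 1 / (10.05 · 1.6008) ≈ 0.00024863
Gain = 20 log₁₀(0.00024863) ≈ -72.09 dB
∠T = (0°) − (84.29° + 51.34°) = -135.63°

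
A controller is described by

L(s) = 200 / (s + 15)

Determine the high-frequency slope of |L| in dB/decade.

-20 dB/decade

Each pole contributes −20 dB/decade at high frequency; each zero contributes +20 dB/decade.
Net: 0 zero(s) − 1 pole(s) → -20 dB/decade.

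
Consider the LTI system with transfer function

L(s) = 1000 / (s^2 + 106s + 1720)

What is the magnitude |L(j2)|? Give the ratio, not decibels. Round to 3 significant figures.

0.578

Substitute s = j2:
Numerator: 1000 = 1000 + j0
Denominator: (j2)^2 + 106(j2) + 1720 = 1716 + j212
|N| = √(1000² + 0²) ≈ 1000, ∠N ≈ 0.00°
|D| = √(1716² + 212²) ≈ 1729, ∠D ≈ 7.04°
|L| = 1000 / 1729 ≈ 0.57837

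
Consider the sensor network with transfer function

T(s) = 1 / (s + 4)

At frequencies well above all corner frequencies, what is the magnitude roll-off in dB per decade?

-20 dB/decade

Each pole contributes −20 dB/decade at high frequency; each zero contributes +20 dB/decade.
Net: 0 zero(s) − 1 pole(s) → -20 dB/decade.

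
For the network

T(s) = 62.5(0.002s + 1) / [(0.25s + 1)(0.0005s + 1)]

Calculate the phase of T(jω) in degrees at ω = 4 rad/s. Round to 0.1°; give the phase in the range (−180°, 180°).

-44.7°

At ω = 4 rad/s:
zero (1 + j4·0.002) = 1 + j0.008 → |·| ≈ 1, ∠ ≈ 0.46°
pole (1 + j4·0.25) = 1 + j1 → |·| ≈ 1.4142, ∠ ≈ 45.00°
pole (1 + j4·0.0005) = 1 + j0.002 → |·| ≈ 1, ∠ ≈ 0.11°
∠T = (0.46°) − (45.00° + 0.11°) = -44.65°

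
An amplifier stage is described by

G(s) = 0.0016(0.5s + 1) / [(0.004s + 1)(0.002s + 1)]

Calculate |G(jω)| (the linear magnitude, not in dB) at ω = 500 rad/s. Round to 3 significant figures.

At ω = 500 rad/s:
zero (1 + j500·0.5) = 1 + j250 → |·| ≈ 250, ∠ ≈ 89.77°
pole (1 + j500·0.004) = 1 + j2 → |·| ≈ 2.2361, ∠ ≈ 63.43°
pole (1 + j500·0.002) = 1 + j1 → |·| ≈ 1.4142, ∠ ≈ 45.00°
|G| = 0.0016 · 250 / (2.2361 · 1.4142) ≈ 0.12649

0.126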